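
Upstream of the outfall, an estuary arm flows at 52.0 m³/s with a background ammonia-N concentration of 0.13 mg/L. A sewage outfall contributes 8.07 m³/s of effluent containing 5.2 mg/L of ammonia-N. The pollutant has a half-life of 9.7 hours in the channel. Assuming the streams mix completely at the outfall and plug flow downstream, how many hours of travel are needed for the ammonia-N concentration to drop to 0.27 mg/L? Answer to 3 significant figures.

15.4 h

After mixing, C = (52.00·0.1300 + 8.070·5.200) / 60.07 = 48.72/60.07 = 0.8111 mg/L.
Half-life 9.7 h → k = ln 2 / 9.7 = 0.07146 h⁻¹ = 1.715 d⁻¹.
0.8111·exp(−k·t) = 0.27 → t = ln(0.8111/0.27)/k = 55420 s = 15.39 h.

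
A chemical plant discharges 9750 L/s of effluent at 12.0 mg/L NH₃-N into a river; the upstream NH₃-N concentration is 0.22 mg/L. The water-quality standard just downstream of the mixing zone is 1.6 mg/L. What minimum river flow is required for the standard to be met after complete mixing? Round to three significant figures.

73500 L/s

Set C_mix = 1.6: (Q·0.2200 + 9750·12.00) / (Q + 9750) = 1.6
→ Q = 9750·(12.00 − 1.6)/(1.6 − 0.2200) = 73480 L/s.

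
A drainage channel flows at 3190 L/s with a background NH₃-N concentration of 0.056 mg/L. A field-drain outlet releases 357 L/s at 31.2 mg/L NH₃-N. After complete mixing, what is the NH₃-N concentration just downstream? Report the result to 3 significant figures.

Flow-weighted average: C = (3190·0.05600 + 357.0·31.20) / 3547 = 11320/3547 = 3.191 mg/L.

3.19 mg/L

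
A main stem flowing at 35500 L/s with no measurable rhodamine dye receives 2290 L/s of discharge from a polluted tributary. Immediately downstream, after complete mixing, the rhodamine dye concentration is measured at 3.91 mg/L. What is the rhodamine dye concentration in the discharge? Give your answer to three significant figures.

64.5 mg/L

Mass balance: 35500·0 + 2290·Cₑ = 37790·3.910
→ Cₑ = (37790·3.910 − 35500·0) / 2290 = 64.52 mg/L.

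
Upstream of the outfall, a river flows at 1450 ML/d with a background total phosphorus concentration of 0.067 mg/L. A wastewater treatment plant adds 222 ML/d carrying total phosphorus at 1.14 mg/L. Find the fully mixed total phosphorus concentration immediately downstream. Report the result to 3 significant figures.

Mixed concentration C = ΣQC/ΣQ = (1450·0.06700 + 222.0·1.140) / 1672 = 350.2/1672 = 0.2095 mg/L.

0.209 mg/L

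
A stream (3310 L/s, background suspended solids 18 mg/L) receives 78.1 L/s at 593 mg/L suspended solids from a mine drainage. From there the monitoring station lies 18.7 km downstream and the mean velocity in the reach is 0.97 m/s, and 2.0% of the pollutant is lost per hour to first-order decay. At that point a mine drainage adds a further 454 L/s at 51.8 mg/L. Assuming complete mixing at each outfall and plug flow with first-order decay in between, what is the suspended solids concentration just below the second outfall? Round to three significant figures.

Conservation of mass: C = (3310·18.00 + 78.10·593.0) / 3388 = 105900/3388 = 31.25 mg/L; combined flow 3388 L/s.
Travel time t = 18.7·1000 / 0.97 = 19280 s = 5.355 h.
2.0%/h lost → k = −ln(1 − 0.02) = 0.02020 h⁻¹.
After decay, C = 31.25 × e^(−kt) = 31.25 × 0.8975 = 28.05 mg/L.
At the second outfall, C = (3388·28.05 + 454.0·51.80) / (3388 + 454.0) = 30.86 mg/L.

30.9 mg/L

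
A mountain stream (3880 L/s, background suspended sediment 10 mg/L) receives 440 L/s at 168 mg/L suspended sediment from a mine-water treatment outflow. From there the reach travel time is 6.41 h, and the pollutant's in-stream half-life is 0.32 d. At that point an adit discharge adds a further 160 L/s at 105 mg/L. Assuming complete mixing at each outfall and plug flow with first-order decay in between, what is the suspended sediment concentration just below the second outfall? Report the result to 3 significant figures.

17.9 mg/L

Mass balance: C = (3880·10.00 + 440.0·168.0) / 4320 = 112700/4320 = 26.09 mg/L; combined flow 4320 L/s.
Half-life 0.32 d → k = ln 2 / 0.32 = 2.166 d⁻¹.
First-order decay: C = 26.09·exp(−k·t) = 26.09·0.5607 = 14.63 mg/L.
Second outfall: C = (4320·14.63 + 160.0·105.0)/4480 = 17.86 mg/L.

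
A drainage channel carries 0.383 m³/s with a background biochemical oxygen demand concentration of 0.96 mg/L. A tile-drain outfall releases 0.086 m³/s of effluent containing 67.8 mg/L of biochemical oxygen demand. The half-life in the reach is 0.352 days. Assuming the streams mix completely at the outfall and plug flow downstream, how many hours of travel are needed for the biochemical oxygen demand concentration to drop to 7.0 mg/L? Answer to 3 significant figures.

7.75 h

Flow-weighted average: C = (0.3830·0.9600 + 0.08600·67.80) / 0.4690 = 6.198/0.4690 = 13.22 mg/L.
Half-life 0.352 d → k = ln 2 / 0.352 = 1.969 d⁻¹.
13.22·exp(−k·t) = 7.0 → t = ln(13.22/7.0)/k = 27890 s = 7.746 h.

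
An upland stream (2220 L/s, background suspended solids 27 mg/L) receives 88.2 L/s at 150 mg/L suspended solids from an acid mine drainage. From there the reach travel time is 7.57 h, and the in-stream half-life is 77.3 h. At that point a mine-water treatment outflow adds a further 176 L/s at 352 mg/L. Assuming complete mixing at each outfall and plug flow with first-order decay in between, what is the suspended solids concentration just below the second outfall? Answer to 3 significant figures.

52.5 mg/L

After mixing, C = (2220·27.00 + 88.20·150.0) / 2308 = 73170/2308 = 31.70 mg/L; combined flow 2308 L/s.
Half-life 77.3 h → k = ln 2 / 77.3 = 0.008967 h⁻¹ = 0.2152 d⁻¹.
Decay over the reach: 31.70·exp(−kt) = 31.70·0.9344 = 29.62 mg/L.
Second outfall: C = (2308·29.62 + 176.0·352.0)/2484 = 52.46 mg/L.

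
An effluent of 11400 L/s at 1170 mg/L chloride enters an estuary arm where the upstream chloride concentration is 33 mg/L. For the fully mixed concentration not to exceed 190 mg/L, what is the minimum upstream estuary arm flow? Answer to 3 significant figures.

71200 L/s

Set C_mix = 190: (Q·33.00 + 11400·1170) / (Q + 11400) = 190
→ Q = 11400·(1170 − 190)/(190 − 33.00) = 71160 L/s.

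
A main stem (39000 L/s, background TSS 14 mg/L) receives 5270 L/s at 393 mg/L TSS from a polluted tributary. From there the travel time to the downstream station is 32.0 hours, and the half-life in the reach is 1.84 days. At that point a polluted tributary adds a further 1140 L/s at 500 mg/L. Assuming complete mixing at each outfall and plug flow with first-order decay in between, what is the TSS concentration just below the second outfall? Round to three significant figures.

47.4 mg/L

After mixing, C = (39000·14.00 + 5270·393.0) / 44270 = 2617000/44270 = 59.12 mg/L; combined flow 44270 L/s.
Half-life 1.84 d → k = ln 2 / 1.84 = 0.3767 d⁻¹.
First-order decay: C = 59.12·exp(−k·t) = 59.12·0.6051 = 35.77 mg/L.
Second outfall: C = (44270·35.77 + 1140·500.0)/45410 = 47.43 mg/L.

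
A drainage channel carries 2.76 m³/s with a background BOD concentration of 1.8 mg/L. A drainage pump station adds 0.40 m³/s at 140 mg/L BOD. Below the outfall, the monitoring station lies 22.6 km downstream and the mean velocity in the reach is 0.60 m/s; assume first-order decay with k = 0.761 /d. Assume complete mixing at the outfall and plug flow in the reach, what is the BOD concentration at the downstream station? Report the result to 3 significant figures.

Mass balance: C = (2.760·1.800 + 0.4000·140.0) / 3.160 = 60.97/3.160 = 19.29 mg/L.
Travel time t = 22.6·1000 / 0.60 = 37670 s = 10.46 h.
First-order decay: C = 19.29·exp(−k·t) = 19.29·0.7177 = 13.85 mg/L.

13.8 mg/L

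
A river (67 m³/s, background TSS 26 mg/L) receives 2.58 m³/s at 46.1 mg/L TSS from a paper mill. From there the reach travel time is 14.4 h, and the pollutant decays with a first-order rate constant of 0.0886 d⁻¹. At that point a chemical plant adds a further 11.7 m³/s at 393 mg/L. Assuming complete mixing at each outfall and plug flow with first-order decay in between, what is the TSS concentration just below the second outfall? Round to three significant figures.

Mass balance: C = (67.00·26.00 + 2.580·46.10) / 69.58 = 1861/69.58 = 26.75 mg/L; combined flow 69.58 m³/s.
Applying C = C₀e^(−kt): 26.75 × 0.9482 = 25.36 mg/L.
At the second outfall, C = (69.58·25.36 + 11.70·393.0) / (69.58 + 11.70) = 78.28 mg/L.

78.3 mg/L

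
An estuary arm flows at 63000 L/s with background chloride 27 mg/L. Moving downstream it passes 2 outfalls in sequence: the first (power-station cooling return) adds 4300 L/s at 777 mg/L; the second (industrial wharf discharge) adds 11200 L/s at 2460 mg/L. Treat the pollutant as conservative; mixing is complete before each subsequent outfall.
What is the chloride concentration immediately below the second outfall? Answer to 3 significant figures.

After outfall 1: Q = 63000 + 4300 = 67300 L/s; C = (63000·27.00 + 4300·777.0)/67300 = 74.92 mg/L.
After outfall 2: Q = 67300 + 11200 = 78500 L/s; C = (67300·74.92 + 11200·2460)/78500 = 415.2 mg/L.

415 mg/L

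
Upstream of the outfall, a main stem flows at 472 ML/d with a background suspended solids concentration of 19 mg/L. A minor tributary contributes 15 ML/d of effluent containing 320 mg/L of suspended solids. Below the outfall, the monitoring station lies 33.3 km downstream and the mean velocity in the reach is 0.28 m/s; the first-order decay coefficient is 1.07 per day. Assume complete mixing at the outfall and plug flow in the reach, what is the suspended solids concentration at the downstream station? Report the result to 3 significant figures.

After mixing, C = (472.0·19.00 + 15.00·320.0) / 487.0 = 13770/487.0 = 28.27 mg/L.
Travel time t = 33.3·1000 / 0.28 = 118900 s = 33.04 h.
Decay over the reach: 28.27·exp(−kt) = 28.27·0.2293 = 6.482 mg/L.

6.48 mg/L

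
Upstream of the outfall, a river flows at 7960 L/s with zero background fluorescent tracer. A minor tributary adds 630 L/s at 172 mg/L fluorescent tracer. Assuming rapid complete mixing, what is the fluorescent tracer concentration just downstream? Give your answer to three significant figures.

12.6 mg/L

Flow-weighted average: C = (7960·0 + 630.0·172.0) / 8590 = 108400/8590 = 12.61 mg/L.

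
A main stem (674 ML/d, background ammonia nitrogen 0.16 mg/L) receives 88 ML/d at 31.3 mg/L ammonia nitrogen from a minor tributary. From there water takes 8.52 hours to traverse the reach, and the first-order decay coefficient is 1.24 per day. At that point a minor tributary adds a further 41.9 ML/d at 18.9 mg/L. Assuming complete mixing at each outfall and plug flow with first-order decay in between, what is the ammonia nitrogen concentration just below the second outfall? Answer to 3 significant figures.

Flow-weighted average: C = (674.0·0.1600 + 88.00·31.30) / 762.0 = 2862/762.0 = 3.756 mg/L; combined flow 762.0 ML/d.
First-order decay: C = 3.756·exp(−k·t) = 3.756·0.6439 = 2.419 mg/L.
At the second outfall, C = (762.0·2.419 + 41.90·18.90) / (762.0 + 41.90) = 3.278 mg/L.

3.28 mg/L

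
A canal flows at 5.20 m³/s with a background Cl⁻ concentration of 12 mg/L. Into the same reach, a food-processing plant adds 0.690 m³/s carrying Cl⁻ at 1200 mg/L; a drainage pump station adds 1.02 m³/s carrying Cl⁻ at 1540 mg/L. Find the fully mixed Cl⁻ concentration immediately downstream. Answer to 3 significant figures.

356 mg/L

Conservation of mass: C = (5.200·12.00 + 0.6900·1200 + 1.020·1540) / 6.910 = 2461/6.910 = 356.2 mg/L.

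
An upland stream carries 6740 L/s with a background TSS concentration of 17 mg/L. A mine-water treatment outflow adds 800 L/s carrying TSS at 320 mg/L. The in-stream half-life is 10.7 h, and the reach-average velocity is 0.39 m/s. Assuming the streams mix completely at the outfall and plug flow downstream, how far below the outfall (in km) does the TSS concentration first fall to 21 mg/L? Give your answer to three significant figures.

Flow-weighted average: C = (6740·17.00 + 800.0·320.0) / 7540 = 370600/7540 = 49.15 mg/L.
Half-life 10.7 h → k = ln 2 / 10.7 = 0.06478 h⁻¹ = 1.555 d⁻¹.
Set 49.15·exp(−k·t) = 21 → t = ln(49.15/21)/k = 47250 s = 13.13 h.
Distance = v·t = 0.39·47250 = 18430 m = 18.43 km.

18.4 km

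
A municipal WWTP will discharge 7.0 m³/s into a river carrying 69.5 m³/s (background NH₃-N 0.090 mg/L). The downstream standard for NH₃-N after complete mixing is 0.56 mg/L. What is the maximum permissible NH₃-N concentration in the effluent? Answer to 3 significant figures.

At the limit, (Qr·Cr + Qe·Cₑ)/(Qr + Qe) = 0.56:
Cₑ = (76.50·0.56 − 69.50·0.09000) / 7.000 = 5.226 mg/L.

5.23 mg/L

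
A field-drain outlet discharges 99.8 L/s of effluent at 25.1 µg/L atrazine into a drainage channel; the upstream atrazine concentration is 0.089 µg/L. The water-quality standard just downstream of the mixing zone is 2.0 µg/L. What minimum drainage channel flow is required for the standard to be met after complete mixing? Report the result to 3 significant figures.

1210 L/s

Set C_mix = 2.0: (Q·0.08900 + 99.80·25.10) / (Q + 99.80) = 2.0
→ Q = 99.80·(25.10 − 2.0)/(2.0 − 0.08900) = 1206 L/s.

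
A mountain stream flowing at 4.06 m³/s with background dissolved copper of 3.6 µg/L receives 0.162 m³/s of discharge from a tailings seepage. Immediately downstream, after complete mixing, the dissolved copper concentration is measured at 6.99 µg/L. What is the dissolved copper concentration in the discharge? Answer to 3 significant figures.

Mass balance: 4.060·3.600 + 0.1620·Cₑ = 4.222·6.990
→ Cₑ = (4.222·6.990 − 4.060·3.600) / 0.1620 = 91.95 µg/L.

91.9 µg/L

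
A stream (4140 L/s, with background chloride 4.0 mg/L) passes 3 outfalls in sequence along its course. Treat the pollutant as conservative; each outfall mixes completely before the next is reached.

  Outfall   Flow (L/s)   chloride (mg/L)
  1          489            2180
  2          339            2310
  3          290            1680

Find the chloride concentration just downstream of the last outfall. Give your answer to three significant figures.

Outfall 1: combined Q = 4629 L/s; C = (4140·4.000 + 489.0·2180)/4629 = 233.9 mg/L.
Outfall 2: combined Q = 4968 L/s; C = (4629·233.9 + 339.0·2310)/4968 = 375.5 mg/L.
Outfall 3: combined Q = 5258 L/s; C = (4968·375.5 + 290.0·1680)/5258 = 447.5 mg/L.

447 mg/L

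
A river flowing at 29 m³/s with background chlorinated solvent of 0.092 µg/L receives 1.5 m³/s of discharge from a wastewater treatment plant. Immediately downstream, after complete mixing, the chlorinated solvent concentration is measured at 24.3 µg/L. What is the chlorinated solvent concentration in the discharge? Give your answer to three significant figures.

Mass balance: 29.00·0.09200 + 1.500·Cₑ = 30.50·24.30
→ Cₑ = (30.50·24.30 − 29.00·0.09200) / 1.500 = 492.3 µg/L.

492 µg/L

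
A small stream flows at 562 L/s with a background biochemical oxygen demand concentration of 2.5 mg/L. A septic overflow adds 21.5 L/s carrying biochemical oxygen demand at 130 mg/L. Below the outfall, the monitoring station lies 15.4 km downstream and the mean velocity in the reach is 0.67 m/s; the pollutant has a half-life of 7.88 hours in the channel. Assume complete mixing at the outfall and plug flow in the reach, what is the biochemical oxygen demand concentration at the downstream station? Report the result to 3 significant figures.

4.10 mg/L

Mass balance: C = (562.0·2.500 + 21.50·130.0) / 583.5 = 4200/583.5 = 7.198 mg/L.
Travel time t = 15.4·1000 / 0.67 = 22990 s = 6.385 h.
Half-life 7.88 h → k = ln 2 / 7.88 = 0.08796 h⁻¹ = 2.111 d⁻¹.
First-order decay: C = 7.198·exp(−k·t) = 7.198·0.5703 = 4.105 mg/L.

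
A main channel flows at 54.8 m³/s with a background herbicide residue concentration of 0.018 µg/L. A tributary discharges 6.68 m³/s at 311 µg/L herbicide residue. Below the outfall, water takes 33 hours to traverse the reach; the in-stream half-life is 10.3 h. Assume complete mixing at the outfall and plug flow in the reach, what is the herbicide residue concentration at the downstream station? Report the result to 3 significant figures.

Mixed concentration C = ΣQC/ΣQ = (54.80·0.01800 + 6.680·311.0) / 61.48 = 2078/61.48 = 33.81 µg/L.
Half-life 10.3 h → k = ln 2 / 10.3 = 0.06730 h⁻¹ = 1.615 d⁻¹.
After decay, C = 33.81 × e^(−kt) = 33.81 × 0.1085 = 3.669 µg/L.

3.67 µg/L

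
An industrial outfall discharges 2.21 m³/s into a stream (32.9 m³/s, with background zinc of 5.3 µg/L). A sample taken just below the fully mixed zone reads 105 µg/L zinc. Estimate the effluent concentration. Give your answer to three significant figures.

1590 µg/L

Mass balance: 32.90·5.300 + 2.210·Cₑ = 35.11·105.0
→ Cₑ = (35.11·105.0 − 32.90·5.300) / 2.210 = 1589 µg/L.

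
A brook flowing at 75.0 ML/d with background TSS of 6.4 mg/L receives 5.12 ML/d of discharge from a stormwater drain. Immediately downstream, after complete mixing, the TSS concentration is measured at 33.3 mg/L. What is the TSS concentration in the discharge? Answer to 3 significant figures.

Mass balance: 75.00·6.400 + 5.120·Cₑ = 80.12·33.30
→ Cₑ = (80.12·33.30 − 75.00·6.400) / 5.120 = 427.3 mg/L.

427 mg/L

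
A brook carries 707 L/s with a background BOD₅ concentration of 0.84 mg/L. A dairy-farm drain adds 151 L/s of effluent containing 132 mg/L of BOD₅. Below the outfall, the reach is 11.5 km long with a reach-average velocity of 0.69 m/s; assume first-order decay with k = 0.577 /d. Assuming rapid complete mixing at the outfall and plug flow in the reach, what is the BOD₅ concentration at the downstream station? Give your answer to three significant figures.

21.4 mg/L

Conservation of mass: C = (707.0·0.8400 + 151.0·132.0) / 858.0 = 20530/858.0 = 23.92 mg/L.
Travel time t = 11.5·1000 / 0.69 = 16670 s = 4.630 h.
First-order decay: C = 23.92·exp(−k·t) = 23.92·0.8947 = 21.40 mg/L.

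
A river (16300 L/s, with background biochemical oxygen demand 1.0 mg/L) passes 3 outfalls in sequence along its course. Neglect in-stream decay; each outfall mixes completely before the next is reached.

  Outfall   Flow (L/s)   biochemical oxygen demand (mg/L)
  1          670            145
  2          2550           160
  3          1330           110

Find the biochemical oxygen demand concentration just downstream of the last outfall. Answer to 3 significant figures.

Below outfall 1: Q → 16970 L/s, C = (16300·1.000 + 670.0·145.0)/16970 = 6.685 mg/L.
Below outfall 2: Q → 19520 L/s, C = (16970·6.685 + 2550·160.0)/19520 = 26.71 mg/L.
Below outfall 3: Q → 20850 L/s, C = (19520·26.71 + 1330·110.0)/20850 = 32.03 mg/L.

32.0 mg/L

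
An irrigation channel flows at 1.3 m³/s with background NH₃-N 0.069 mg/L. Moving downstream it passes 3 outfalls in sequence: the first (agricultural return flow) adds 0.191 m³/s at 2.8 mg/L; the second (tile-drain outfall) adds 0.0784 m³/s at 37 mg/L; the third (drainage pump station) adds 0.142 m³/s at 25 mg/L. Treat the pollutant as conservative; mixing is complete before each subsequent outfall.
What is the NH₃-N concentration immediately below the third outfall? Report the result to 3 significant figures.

4.13 mg/L

Outfall 1: combined Q = 1.491 m³/s; C = (1.300·0.06900 + 0.1910·2.800)/1.491 = 0.4188 mg/L.
Outfall 2: combined Q = 1.569 m³/s; C = (1.491·0.4188 + 0.07840·37.00)/1.569 = 2.246 mg/L.
Outfall 3: combined Q = 1.711 m³/s; C = (1.569·2.246 + 0.1420·25.00)/1.711 = 4.134 mg/L.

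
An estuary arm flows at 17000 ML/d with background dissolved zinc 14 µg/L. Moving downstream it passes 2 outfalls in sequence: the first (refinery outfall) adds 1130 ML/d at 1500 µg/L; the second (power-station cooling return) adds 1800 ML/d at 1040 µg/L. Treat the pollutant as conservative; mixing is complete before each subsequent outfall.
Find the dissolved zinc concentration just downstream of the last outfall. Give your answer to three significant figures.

After outfall 1: Q = 17000 + 1130 = 18130 ML/d; C = (17000·14.00 + 1130·1500)/18130 = 106.6 µg/L.
After outfall 2: Q = 18130 + 1800 = 19930 ML/d; C = (18130·106.6 + 1800·1040)/19930 = 190.9 µg/L.

191 µg/L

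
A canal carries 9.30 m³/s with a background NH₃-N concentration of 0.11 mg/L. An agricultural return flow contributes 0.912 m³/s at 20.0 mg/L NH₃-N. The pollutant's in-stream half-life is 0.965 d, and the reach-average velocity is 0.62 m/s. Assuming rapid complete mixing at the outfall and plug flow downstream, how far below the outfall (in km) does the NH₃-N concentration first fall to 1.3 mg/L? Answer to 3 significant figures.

Conservation of mass: C = (9.300·0.1100 + 0.9120·20.00) / 10.21 = 19.26/10.21 = 1.886 mg/L.
Half-life 0.965 d → k = ln 2 / 0.965 = 0.7183 d⁻¹.
Set 1.886·exp(−k·t) = 1.3 → t = ln(1.886/1.3)/k = 44780 s = 12.44 h.
Distance = v·t = 0.62·44780 = 27760 m = 27.76 km.

27.8 km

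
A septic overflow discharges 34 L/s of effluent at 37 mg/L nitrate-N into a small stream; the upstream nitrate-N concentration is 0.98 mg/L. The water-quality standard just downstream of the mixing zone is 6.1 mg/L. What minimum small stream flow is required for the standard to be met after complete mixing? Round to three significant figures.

205 L/s

Set C_mix = 6.1: (Q·0.9800 + 34.00·37.00) / (Q + 34.00) = 6.1
→ Q = 34.00·(37.00 − 6.1)/(6.1 − 0.9800) = 205.2 L/s.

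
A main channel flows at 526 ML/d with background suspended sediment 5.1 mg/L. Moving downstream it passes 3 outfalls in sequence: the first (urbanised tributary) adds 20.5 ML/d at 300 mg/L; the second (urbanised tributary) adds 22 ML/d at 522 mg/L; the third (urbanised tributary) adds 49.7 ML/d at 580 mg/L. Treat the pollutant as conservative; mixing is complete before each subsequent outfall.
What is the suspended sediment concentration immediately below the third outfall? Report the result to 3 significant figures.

Below outfall 1: Q → 546.5 ML/d, C = (526.0·5.100 + 20.50·300.0)/546.5 = 16.16 mg/L.
Below outfall 2: Q → 568.5 ML/d, C = (546.5·16.16 + 22.00·522.0)/568.5 = 35.74 mg/L.
Below outfall 3: Q → 618.2 ML/d, C = (568.5·35.74 + 49.70·580.0)/618.2 = 79.49 mg/L.

79.5 mg/L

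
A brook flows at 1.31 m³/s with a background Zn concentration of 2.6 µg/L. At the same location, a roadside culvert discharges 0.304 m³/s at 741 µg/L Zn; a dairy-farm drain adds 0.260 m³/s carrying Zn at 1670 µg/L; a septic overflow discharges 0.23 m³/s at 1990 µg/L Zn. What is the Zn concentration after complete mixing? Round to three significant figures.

533 µg/L

After mixing, C = (1.310·2.600 + 0.3040·741.0 + 0.2600·1670 + 0.2300·1990) / 2.104 = 1121/2.104 = 532.6 µg/L.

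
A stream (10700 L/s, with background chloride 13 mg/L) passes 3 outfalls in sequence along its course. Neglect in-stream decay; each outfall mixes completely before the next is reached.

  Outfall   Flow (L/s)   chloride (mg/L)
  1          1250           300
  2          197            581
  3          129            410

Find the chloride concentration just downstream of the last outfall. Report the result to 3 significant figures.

Below outfall 1: Q → 11950 L/s, C = (10700·13.00 + 1250·300.0)/11950 = 43.02 mg/L.
Below outfall 2: Q → 12150 L/s, C = (11950·43.02 + 197.0·581.0)/12150 = 51.75 mg/L.
Below outfall 3: Q → 12280 L/s, C = (12150·51.75 + 129.0·410.0)/12280 = 55.51 mg/L.

55.5 mg/L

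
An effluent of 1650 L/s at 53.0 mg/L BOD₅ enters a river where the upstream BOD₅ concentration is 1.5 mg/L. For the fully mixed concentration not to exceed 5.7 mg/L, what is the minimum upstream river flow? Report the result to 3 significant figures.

18600 L/s

Set C_mix = 5.7: (Q·1.500 + 1650·53.00) / (Q + 1650) = 5.7
→ Q = 1650·(53.00 − 5.7)/(5.7 − 1.500) = 18580 L/s.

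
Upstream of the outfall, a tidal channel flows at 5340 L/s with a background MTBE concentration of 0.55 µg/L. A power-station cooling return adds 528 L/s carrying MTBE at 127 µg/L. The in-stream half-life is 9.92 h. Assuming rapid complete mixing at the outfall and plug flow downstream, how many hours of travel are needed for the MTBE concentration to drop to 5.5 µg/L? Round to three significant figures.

Conservation of mass: C = (5340·0.5500 + 528.0·127.0) / 5868 = 69990/5868 = 11.93 µg/L.
Half-life 9.92 h → k = ln 2 / 9.92 = 0.06987 h⁻¹ = 1.677 d⁻¹.
11.93·exp(−k·t) = 5.5 → t = ln(11.93/5.5)/k = 39880 s = 11.08 h.

11.1 h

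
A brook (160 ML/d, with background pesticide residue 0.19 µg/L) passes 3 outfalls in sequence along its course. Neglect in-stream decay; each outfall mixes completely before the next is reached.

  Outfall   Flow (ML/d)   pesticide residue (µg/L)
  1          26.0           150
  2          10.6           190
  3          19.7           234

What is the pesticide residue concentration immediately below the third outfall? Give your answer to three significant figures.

48.8 µg/L

Outfall 1: combined Q = 186.0 ML/d; C = (160.0·0.1900 + 26.00·150.0)/186.0 = 21.13 µg/L.
Outfall 2: combined Q = 196.6 ML/d; C = (186.0·21.13 + 10.60·190.0)/196.6 = 30.24 µg/L.
Outfall 3: combined Q = 216.3 ML/d; C = (196.6·30.24 + 19.70·234.0)/216.3 = 48.79 µg/L.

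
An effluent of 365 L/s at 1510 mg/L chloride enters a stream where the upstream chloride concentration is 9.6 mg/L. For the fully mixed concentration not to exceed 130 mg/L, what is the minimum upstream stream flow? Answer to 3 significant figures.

4180 L/s

Set C_mix = 130: (Q·9.600 + 365.0·1510) / (Q + 365.0) = 130
→ Q = 365.0·(1510 − 130)/(130 − 9.600) = 4184 L/s.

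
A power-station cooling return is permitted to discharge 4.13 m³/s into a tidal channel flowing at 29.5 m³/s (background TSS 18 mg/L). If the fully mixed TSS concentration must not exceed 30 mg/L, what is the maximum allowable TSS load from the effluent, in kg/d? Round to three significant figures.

Mass balance at the limit: 29.50·18.00 + 4.130·Cₑ = 33.63·30 → Cₑ = 115.7 mg/L.
Load = 4.130 m³/s × 115.7 g/m³ × 86 400 s/d = 41290 kg/d.

41300 kg/d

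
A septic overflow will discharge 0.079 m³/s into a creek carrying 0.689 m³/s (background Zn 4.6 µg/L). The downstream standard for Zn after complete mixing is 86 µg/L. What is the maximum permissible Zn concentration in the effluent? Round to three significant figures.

At the limit, (Qr·Cr + Qe·Cₑ)/(Qr + Qe) = 86:
Cₑ = (0.7680·86 − 0.6890·4.600) / 0.07900 = 795.9 µg/L.

796 µg/L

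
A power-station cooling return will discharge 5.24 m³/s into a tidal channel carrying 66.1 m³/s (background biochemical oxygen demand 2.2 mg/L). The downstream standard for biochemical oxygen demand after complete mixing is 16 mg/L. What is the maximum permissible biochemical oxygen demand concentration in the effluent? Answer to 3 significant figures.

190 mg/L

At the limit, (Qr·Cr + Qe·Cₑ)/(Qr + Qe) = 16:
Cₑ = (71.34·16 − 66.10·2.200) / 5.240 = 190.1 mg/L.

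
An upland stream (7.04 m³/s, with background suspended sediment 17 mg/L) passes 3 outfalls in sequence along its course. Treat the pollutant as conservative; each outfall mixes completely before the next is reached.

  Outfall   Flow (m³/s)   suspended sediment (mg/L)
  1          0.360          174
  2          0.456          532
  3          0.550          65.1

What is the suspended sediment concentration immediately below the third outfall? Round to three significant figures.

54.8 mg/L

Below outfall 1: Q → 7.400 m³/s, C = (7.040·17.00 + 0.3600·174.0)/7.400 = 24.64 mg/L.
Below outfall 2: Q → 7.856 m³/s, C = (7.400·24.64 + 0.4560·532.0)/7.856 = 54.09 mg/L.
Below outfall 3: Q → 8.406 m³/s, C = (7.856·54.09 + 0.5500·65.10)/8.406 = 54.81 mg/L.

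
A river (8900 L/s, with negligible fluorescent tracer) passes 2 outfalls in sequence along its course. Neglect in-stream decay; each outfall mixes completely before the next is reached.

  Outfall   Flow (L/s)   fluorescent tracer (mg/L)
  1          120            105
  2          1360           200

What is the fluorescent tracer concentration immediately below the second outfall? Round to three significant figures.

Outfall 1: combined Q = 9020 L/s; C = (8900·0 + 120.0·105.0)/9020 = 1.397 mg/L.
Outfall 2: combined Q = 10380 L/s; C = (9020·1.397 + 1360·200.0)/10380 = 27.42 mg/L.

27.4 mg/L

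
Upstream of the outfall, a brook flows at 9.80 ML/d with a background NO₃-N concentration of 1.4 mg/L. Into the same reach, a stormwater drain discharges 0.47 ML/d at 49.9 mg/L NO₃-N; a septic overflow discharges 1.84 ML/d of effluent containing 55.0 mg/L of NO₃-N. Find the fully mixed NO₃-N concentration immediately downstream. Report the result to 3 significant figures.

Mass balance: C = (9.800·1.400 + 0.4700·49.90 + 1.840·55.00) / 12.11 = 138.4/12.11 = 11.43 mg/L.

11.4 mg/L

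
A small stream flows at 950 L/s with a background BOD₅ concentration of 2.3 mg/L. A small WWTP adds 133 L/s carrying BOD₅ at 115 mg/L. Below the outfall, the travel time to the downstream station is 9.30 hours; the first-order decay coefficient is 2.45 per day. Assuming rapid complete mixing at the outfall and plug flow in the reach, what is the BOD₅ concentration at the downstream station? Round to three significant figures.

After mixing, C = (950.0·2.300 + 133.0·115.0) / 1083 = 17480/1083 = 16.14 mg/L.
Decay over the reach: 16.14·exp(−kt) = 16.14·0.3870 = 6.246 mg/L.

6.25 mg/L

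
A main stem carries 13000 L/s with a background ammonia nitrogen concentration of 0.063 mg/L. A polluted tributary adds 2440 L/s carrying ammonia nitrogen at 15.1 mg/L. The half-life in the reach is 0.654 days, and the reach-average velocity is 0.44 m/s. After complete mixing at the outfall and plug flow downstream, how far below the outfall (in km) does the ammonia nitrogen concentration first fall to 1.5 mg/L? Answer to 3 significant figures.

Conservation of mass: C = (13000·0.06300 + 2440·15.10) / 15440 = 37660/15440 = 2.439 mg/L.
Half-life 0.654 d → k = ln 2 / 0.654 = 1.060 d⁻¹.
Set 2.439·exp(−k·t) = 1.5 → t = ln(2.439/1.5)/k = 39640 s = 11.01 h.
Distance = v·t = 0.44·39640 = 17440 m = 17.44 km.

17.4 km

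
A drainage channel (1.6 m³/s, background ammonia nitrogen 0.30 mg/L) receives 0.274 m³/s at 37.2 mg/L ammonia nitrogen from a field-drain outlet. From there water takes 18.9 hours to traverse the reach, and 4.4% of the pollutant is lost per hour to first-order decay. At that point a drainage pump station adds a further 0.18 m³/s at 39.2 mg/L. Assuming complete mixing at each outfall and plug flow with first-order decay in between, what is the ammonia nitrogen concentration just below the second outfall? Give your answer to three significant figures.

After mixing, C = (1.600·0.3000 + 0.2740·37.20) / 1.874 = 10.67/1.874 = 5.695 mg/L; combined flow 1.874 m³/s.
4.4%/h lost → k = −ln(1 − 0.044) = 0.04500 h⁻¹.
Decay over the reach: 5.695·exp(−kt) = 5.695·0.4272 = 2.433 mg/L.
At the second outfall, C = (1.874·2.433 + 0.1800·39.20) / (1.874 + 0.1800) = 5.655 mg/L.

5.66 mg/L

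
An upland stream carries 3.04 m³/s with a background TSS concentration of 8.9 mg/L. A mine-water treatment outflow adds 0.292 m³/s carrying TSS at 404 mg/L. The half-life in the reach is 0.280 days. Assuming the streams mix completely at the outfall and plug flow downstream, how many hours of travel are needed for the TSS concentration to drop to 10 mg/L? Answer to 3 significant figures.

Flow-weighted average: C = (3.040·8.900 + 0.2920·404.0) / 3.332 = 145.0/3.332 = 43.52 mg/L.
Half-life 0.280 d → k = ln 2 / 0.280 = 2.476 d⁻¹.
43.52·exp(−k·t) = 10 → t = ln(43.52/10)/k = 51330 s = 14.26 h.

14.3 h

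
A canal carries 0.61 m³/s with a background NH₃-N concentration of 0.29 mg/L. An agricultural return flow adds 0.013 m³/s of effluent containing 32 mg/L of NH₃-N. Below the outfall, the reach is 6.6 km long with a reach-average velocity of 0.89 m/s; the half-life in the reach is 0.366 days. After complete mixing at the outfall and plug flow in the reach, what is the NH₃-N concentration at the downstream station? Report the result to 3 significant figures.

Flow-weighted average: C = (0.6100·0.2900 + 0.01300·32.00) / 0.6230 = 0.5929/0.6230 = 0.9517 mg/L.
Travel time t = 6.6·1000 / 0.89 = 7416 s = 2.060 h.
Half-life 0.366 d → k = ln 2 / 0.366 = 1.894 d⁻¹.
First-order decay: C = 0.9517·exp(−k·t) = 0.9517·0.8500 = 0.8089 mg/L.

0.809 mg/L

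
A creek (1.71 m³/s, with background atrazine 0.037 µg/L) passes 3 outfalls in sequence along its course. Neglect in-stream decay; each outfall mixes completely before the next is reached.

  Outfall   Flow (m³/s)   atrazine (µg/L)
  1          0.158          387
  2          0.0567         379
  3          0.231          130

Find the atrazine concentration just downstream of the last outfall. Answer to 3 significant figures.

After outfall 1: Q = 1.710 + 0.1580 = 1.868 m³/s; C = (1.710·0.03700 + 0.1580·387.0)/1.868 = 32.77 µg/L.
After outfall 2: Q = 1.868 + 0.05670 = 1.925 m³/s; C = (1.868·32.77 + 0.05670·379.0)/1.925 = 42.97 µg/L.
After outfall 3: Q = 1.925 + 0.2310 = 2.156 m³/s; C = (1.925·42.97 + 0.2310·130.0)/2.156 = 52.29 µg/L.

52.3 µg/L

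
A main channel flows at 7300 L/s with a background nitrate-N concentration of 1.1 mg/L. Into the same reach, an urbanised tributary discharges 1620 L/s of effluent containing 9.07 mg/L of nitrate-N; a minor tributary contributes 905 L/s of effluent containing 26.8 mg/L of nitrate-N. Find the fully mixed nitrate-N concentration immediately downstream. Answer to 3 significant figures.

Mixed concentration C = ΣQC/ΣQ = (7300·1.100 + 1620·9.070 + 905.0·26.80) / 9825 = 46980/9825 = 4.781 mg/L.

4.78 mg/L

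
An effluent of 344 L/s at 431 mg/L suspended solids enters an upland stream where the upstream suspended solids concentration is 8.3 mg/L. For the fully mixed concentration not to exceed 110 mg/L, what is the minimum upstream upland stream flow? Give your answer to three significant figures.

Set C_mix = 110: (Q·8.300 + 344.0·431.0) / (Q + 344.0) = 110
→ Q = 344.0·(431.0 − 110)/(110 − 8.300) = 1086 L/s.

1090 L/s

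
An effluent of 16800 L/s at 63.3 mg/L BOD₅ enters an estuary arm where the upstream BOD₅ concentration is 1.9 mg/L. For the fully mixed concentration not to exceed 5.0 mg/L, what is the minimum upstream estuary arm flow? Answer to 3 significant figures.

316000 L/s

Set C_mix = 5.0: (Q·1.900 + 16800·63.30) / (Q + 16800) = 5.0
→ Q = 16800·(63.30 − 5.0)/(5.0 − 1.900) = 315900 L/s.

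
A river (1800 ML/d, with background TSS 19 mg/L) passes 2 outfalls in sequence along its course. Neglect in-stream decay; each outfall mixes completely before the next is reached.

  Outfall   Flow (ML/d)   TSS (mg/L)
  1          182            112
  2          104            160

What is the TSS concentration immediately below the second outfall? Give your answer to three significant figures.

34.1 mg/L

Outfall 1: combined Q = 1982 ML/d; C = (1800·19.00 + 182.0·112.0)/1982 = 27.54 mg/L.
Outfall 2: combined Q = 2086 ML/d; C = (1982·27.54 + 104.0·160.0)/2086 = 34.14 mg/L.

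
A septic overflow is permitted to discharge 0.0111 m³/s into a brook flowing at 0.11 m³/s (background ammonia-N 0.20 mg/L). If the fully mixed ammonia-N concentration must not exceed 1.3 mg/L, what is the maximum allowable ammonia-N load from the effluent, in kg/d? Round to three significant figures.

Mass balance at the limit: 0.1100·0.2000 + 0.01110·Cₑ = 0.1211·1.3 → Cₑ = 12.20 mg/L.
Load = 0.01110 m³/s × 12.20 g/m³ × 86 400 s/d = 11.70 kg/d.

11.7 kg/d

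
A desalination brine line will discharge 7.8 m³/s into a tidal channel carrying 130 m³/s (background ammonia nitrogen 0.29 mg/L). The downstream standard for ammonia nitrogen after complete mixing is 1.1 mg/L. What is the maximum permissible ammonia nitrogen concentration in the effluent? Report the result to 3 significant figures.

At the limit, (Qr·Cr + Qe·Cₑ)/(Qr + Qe) = 1.1:
Cₑ = (137.8·1.1 − 130.0·0.2900) / 7.800 = 14.60 mg/L.

14.6 mg/L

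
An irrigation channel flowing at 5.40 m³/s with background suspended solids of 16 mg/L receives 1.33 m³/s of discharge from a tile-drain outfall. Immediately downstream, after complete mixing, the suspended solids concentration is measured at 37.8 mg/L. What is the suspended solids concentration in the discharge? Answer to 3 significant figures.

126 mg/L

Mass balance: 5.400·16.00 + 1.330·Cₑ = 6.730·37.80
→ Cₑ = (6.730·37.80 − 5.400·16.00) / 1.330 = 126.3 mg/L.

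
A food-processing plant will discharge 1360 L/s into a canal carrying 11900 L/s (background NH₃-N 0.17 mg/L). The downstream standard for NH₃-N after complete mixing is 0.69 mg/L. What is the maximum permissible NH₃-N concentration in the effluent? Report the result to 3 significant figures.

At the limit, (Qr·Cr + Qe·Cₑ)/(Qr + Qe) = 0.69:
Cₑ = (13260·0.69 − 11900·0.1700) / 1360 = 5.240 mg/L.

5.24 mg/L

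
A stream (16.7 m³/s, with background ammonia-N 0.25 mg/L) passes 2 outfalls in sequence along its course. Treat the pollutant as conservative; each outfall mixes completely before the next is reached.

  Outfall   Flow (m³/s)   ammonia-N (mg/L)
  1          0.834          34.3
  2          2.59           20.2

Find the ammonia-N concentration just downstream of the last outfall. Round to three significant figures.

After outfall 1: Q = 16.70 + 0.8340 = 17.53 m³/s; C = (16.70·0.2500 + 0.8340·34.30)/17.53 = 1.870 mg/L.
After outfall 2: Q = 17.53 + 2.590 = 20.12 m³/s; C = (17.53·1.870 + 2.590·20.20)/20.12 = 4.229 mg/L.

4.23 mg/L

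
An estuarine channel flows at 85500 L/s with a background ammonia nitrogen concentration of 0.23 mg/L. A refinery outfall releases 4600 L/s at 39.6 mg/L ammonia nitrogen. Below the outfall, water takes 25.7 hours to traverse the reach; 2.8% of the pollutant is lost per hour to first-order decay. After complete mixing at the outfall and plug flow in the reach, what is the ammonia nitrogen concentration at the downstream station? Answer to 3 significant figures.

Mixed concentration C = ΣQC/ΣQ = (85500·0.2300 + 4600·39.60) / 90100 = 201800/90100 = 2.240 mg/L.
2.8%/h lost → k = −ln(1 − 0.028) = 0.02840 h⁻¹.
Applying C = C₀e^(−kt): 2.240 × 0.4820 = 1.080 mg/L.

1.08 mg/L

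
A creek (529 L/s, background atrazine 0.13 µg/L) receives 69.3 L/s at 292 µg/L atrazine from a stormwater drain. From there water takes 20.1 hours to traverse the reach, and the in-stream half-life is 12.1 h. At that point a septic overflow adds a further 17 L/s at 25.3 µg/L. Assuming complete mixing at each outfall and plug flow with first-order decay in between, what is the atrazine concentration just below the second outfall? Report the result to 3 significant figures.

11.1 µg/L

Mixed concentration C = ΣQC/ΣQ = (529.0·0.1300 + 69.30·292.0) / 598.3 = 20300/598.3 = 33.94 µg/L; combined flow 598.3 L/s.
Half-life 12.1 h → k = ln 2 / 12.1 = 0.05728 h⁻¹ = 1.375 d⁻¹.
Applying C = C₀e^(−kt): 33.94 × 0.3162 = 10.73 µg/L.
Second outfall: C = (598.3·10.73 + 17.00·25.30)/615.3 = 11.13 µg/L.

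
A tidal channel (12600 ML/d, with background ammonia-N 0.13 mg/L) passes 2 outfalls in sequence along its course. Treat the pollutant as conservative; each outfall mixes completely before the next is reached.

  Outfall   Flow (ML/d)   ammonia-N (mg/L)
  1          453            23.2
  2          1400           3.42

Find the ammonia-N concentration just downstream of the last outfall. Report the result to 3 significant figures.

1.17 mg/L

After outfall 1: Q = 12600 + 453.0 = 13050 ML/d; C = (12600·0.1300 + 453.0·23.20)/13050 = 0.9306 mg/L.
After outfall 2: Q = 13050 + 1400 = 14450 ML/d; C = (13050·0.9306 + 1400·3.420)/14450 = 1.172 mg/L.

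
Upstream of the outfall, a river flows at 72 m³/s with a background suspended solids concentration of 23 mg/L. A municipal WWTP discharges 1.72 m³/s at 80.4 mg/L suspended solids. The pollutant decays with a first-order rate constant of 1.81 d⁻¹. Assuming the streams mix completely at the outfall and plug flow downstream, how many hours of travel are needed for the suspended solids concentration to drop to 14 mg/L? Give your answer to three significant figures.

Conservation of mass: C = (72.00·23.00 + 1.720·80.40) / 73.72 = 1794/73.72 = 24.34 mg/L.
24.34·exp(−k·t) = 14 → t = ln(24.34/14)/k = 26400 s = 7.333 h.

7.33 h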